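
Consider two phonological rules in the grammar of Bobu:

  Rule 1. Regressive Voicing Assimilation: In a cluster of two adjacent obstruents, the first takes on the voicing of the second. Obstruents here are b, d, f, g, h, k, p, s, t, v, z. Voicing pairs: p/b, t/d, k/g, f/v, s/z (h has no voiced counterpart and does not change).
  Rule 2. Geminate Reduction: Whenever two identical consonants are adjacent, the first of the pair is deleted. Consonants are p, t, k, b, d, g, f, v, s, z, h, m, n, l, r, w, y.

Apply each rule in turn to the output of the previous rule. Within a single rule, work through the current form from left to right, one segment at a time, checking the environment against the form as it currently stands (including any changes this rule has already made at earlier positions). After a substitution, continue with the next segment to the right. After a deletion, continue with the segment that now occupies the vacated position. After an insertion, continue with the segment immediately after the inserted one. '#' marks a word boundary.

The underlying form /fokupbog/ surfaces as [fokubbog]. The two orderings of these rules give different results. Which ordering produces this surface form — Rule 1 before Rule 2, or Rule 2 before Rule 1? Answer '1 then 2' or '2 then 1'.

2 then 1

Order 1 then 2:
  1 Regressive Voicing Assimilation: [fokupbog] → [fokubbog]
  2 Geminate Reduction: [fokubbog] → [fokubog]
  result: [fokubog]
Order 2 then 1:
  2 Geminate Reduction: no change — [fokupbog]
  1 Regressive Voicing Assimilation: [fokupbog] → [fokubbog]
  result: [fokubbog]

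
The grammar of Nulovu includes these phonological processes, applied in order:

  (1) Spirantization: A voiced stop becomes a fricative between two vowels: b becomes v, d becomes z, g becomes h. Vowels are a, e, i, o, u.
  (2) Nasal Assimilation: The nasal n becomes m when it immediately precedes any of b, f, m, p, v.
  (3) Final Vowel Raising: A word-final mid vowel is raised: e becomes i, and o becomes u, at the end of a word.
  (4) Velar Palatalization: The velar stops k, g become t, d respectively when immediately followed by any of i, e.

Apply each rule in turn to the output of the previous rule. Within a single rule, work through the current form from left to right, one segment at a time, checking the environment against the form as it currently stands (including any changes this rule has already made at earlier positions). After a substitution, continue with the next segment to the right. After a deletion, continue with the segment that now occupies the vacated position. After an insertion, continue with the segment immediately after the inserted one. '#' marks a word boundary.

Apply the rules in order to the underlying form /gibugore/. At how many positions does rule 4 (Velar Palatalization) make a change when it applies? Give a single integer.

(1) Spirantization: [gibugore] → [givuhore]
(2) Nasal Assimilation: no change — [givuhore]
(3) Final Vowel Raising: [givuhore] → [givuhori]
(4) Velar Palatalization: [givuhori] → [divuhori]
Rule 4 changed 1 position(s).

1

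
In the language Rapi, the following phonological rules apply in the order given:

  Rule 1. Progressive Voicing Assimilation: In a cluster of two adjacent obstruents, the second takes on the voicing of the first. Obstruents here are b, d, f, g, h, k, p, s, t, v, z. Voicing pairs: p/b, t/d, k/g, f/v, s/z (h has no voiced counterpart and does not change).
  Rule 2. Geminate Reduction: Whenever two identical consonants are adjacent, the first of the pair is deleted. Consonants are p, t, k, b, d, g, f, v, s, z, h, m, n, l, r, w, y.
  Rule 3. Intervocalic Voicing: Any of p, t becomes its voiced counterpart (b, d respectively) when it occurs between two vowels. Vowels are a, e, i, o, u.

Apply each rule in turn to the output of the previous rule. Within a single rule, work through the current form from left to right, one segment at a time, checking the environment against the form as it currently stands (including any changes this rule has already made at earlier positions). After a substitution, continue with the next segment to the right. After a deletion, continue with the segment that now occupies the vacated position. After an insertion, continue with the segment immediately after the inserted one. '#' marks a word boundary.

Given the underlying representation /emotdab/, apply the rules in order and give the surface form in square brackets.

Rule 1 Progressive Voicing Assimilation: [emotdab] → [emottab]
Rule 2 Geminate Reduction: [emottab] → [emotab]
Rule 3 Intervocalic Voicing: [emotab] → [emodab]

[emodab]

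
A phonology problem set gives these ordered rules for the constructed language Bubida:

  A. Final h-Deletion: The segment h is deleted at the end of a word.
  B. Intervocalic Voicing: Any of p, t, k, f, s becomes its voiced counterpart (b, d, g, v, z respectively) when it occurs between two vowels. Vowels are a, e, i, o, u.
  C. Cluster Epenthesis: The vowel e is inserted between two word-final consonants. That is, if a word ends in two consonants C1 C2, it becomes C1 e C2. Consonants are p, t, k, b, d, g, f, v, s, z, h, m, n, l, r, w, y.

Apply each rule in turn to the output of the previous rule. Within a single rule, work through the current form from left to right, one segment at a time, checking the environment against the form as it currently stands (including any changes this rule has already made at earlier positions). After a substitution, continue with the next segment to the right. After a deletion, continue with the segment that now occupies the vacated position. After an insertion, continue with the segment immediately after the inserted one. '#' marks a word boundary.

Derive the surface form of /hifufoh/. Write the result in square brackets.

A Final h-Deletion: [hifufoh] → [hifufo]
B Intervocalic Voicing: [hifufo] → [hivuvo]
C Cluster Epenthesis: no change — [hivuvo]

[hivuvo]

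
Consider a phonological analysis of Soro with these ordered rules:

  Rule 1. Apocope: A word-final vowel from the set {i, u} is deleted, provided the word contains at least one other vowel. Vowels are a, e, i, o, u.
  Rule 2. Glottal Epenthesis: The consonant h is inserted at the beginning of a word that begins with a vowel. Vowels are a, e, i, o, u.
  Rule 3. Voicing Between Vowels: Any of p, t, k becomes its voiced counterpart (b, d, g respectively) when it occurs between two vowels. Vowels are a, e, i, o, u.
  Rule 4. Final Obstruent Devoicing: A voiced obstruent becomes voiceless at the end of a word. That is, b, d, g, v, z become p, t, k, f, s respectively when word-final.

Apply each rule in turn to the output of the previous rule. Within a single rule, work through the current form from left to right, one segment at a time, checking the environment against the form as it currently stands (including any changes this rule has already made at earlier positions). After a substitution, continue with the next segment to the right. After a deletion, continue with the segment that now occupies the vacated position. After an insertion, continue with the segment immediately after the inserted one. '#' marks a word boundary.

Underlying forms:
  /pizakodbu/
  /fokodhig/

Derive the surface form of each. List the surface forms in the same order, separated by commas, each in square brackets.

[pizagodp], [fogodhik]

/pizakodbu/:
  Rule 1 Apocope: [pizakodbu] → [pizakodb]
  Rule 2 Glottal Epenthesis: no change — [pizakodb]
  Rule 3 Voicing Between Vowels: [pizakodb] → [pizagodb]
  Rule 4 Final Obstruent Devoicing: [pizagodb] → [pizagodp]
/fokodhig/:
  Rule 1 Apocope: no change — [fokodhig]
  Rule 2 Glottal Epenthesis: no change — [fokodhig]
  Rule 3 Voicing Between Vowels: [fokodhig] → [fogodhig]
  Rule 4 Final Obstruent Devoicing: [fogodhig] → [fogodhik]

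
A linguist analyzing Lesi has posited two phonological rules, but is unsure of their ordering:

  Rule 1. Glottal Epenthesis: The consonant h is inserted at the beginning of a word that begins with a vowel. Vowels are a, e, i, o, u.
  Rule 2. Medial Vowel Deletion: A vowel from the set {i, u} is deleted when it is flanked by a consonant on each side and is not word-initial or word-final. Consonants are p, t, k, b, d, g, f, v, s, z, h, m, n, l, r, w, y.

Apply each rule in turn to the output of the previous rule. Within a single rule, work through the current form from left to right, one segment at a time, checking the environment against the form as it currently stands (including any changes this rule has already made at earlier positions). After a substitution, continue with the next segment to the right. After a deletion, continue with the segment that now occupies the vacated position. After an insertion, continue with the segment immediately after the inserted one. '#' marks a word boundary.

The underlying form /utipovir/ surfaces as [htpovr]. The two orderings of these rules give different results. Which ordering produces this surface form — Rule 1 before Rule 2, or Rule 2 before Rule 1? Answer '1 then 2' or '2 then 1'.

Order 1 then 2:
  1 Glottal Epenthesis: [utipovir] → [hutipovir]
  2 Medial Vowel Deletion: [hutipovir] → [htpovr]
  result: [htpovr]
Order 2 then 1:
  2 Medial Vowel Deletion: [utipovir] → [utpovr]
  1 Glottal Epenthesis: [utpovr] → [hutpovr]
  result: [hutpovr]

1 then 2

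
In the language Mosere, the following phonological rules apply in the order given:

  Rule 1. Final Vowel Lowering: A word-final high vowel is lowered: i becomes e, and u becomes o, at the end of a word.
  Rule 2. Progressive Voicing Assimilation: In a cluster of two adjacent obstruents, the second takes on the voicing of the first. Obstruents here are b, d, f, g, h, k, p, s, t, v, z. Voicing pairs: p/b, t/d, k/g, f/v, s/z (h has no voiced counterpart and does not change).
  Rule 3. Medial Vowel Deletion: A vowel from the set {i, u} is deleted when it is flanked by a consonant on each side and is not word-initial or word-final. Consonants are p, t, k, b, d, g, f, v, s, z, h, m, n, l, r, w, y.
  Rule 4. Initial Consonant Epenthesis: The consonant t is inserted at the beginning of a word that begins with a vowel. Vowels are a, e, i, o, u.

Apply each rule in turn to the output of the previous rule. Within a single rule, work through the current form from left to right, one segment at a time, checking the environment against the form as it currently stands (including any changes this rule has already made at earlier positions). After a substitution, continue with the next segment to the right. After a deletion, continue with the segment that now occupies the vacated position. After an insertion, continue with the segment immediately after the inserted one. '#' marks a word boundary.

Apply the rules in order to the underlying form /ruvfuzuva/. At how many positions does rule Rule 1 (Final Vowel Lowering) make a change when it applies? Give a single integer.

Rule 1 Final Vowel Lowering: no change — [ruvfuzuva]
Rule 2 Progressive Voicing Assimilation: [ruvfuzuva] → [ruvvuzuva]
Rule 3 Medial Vowel Deletion: [ruvvuzuva] → [rvvzva]
Rule 4 Initial Consonant Epenthesis: no change — [rvvzva]
Rule Rule 1 changed 0 position(s).

0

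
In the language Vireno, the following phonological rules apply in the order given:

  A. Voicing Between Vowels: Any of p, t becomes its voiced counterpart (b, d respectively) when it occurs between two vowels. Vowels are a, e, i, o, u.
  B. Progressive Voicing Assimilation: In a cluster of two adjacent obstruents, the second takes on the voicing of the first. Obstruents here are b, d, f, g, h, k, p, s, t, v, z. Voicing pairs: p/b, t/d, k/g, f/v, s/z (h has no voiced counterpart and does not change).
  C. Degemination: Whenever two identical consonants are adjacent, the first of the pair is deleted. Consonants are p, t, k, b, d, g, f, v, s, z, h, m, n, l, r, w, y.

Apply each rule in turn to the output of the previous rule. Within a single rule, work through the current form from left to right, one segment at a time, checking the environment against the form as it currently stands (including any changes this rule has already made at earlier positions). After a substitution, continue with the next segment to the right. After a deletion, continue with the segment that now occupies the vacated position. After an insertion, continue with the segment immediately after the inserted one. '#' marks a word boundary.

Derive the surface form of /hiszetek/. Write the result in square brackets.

[hisedek]

A Voicing Between Vowels: [hiszetek] → [hiszedek]
B Progressive Voicing Assimilation: [hiszedek] → [hissedek]
C Degemination: [hissedek] → [hisedek]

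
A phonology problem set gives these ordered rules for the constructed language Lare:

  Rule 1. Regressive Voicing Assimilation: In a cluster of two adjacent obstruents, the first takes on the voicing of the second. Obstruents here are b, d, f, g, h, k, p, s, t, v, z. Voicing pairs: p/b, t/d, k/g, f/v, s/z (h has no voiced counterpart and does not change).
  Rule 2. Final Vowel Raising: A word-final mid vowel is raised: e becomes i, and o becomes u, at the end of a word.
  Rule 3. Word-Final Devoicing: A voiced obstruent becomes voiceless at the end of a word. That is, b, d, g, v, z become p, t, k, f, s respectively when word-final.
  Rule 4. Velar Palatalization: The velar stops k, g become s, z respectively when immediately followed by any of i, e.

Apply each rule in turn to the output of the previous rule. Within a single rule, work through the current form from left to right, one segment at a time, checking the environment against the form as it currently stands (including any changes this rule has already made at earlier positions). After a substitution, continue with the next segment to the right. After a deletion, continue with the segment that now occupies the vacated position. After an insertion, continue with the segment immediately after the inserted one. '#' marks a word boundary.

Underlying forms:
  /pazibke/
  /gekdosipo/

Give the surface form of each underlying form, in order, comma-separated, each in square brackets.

/pazibke/:
  Rule 1 Regressive Voicing Assimilation: [pazibke] → [pazipke]
  Rule 2 Final Vowel Raising: [pazipke] → [pazipki]
  Rule 3 Word-Final Devoicing: no change — [pazipki]
  Rule 4 Velar Palatalization: [pazipki] → [pazipsi]
/gekdosipo/:
  Rule 1 Regressive Voicing Assimilation: [gekdosipo] → [gegdosipo]
  Rule 2 Final Vowel Raising: [gegdosipo] → [gegdosipu]
  Rule 3 Word-Final Devoicing: no change — [gegdosipu]
  Rule 4 Velar Palatalization: [gegdosipu] → [zegdosipu]

[pazipsi], [zegdosipu]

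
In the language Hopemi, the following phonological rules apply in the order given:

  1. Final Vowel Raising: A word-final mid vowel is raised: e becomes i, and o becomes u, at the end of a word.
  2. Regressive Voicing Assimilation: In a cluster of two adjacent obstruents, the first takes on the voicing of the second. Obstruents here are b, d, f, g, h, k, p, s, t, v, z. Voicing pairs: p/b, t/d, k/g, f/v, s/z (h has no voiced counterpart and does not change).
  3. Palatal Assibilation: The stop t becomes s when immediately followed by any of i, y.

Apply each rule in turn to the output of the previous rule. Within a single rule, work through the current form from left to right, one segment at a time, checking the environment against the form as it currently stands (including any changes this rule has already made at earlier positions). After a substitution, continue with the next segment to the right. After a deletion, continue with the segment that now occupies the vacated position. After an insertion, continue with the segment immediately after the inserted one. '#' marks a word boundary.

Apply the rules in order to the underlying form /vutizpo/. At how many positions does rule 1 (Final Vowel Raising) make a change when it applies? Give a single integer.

1

1 Final Vowel Raising: [vutizpo] → [vutizpu]
2 Regressive Voicing Assimilation: [vutizpu] → [vutispu]
3 Palatal Assibilation: [vutispu] → [vusispu]
Rule 1 changed 1 position(s).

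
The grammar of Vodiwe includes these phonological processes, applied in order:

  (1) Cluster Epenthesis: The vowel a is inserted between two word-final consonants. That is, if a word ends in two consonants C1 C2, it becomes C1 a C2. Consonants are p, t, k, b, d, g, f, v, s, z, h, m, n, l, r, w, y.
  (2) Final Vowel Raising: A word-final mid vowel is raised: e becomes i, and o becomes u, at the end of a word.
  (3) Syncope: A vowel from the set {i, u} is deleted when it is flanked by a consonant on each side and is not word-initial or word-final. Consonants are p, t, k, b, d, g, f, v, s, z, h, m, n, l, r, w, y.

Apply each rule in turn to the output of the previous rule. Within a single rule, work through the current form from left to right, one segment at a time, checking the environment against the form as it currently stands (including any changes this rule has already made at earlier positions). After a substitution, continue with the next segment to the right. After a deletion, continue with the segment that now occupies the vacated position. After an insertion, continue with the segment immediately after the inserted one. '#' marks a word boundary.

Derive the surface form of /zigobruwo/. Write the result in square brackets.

[zgobrwu]

(1) Cluster Epenthesis: no change — [zigobruwo]
(2) Final Vowel Raising: [zigobruwo] → [zigobruwu]
(3) Syncope: [zigobruwu] → [zgobrwu]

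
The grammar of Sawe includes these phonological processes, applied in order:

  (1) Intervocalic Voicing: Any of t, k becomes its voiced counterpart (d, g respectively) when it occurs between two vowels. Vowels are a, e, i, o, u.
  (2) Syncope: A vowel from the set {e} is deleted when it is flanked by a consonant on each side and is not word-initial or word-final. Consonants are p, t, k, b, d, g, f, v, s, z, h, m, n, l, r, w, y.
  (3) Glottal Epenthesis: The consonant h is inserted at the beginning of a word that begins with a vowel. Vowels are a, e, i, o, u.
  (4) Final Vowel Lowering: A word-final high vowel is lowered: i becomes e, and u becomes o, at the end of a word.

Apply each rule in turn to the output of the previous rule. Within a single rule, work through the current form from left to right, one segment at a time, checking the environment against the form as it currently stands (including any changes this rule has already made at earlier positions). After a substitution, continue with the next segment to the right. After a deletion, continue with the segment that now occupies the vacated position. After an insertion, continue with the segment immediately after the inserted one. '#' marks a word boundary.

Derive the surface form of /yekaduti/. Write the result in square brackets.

(1) Intervocalic Voicing: [yekaduti] → [yegadudi]
(2) Syncope: [yegadudi] → [ygadudi]
(3) Glottal Epenthesis: no change — [ygadudi]
(4) Final Vowel Lowering: [ygadudi] → [ygadude]

[ygadude]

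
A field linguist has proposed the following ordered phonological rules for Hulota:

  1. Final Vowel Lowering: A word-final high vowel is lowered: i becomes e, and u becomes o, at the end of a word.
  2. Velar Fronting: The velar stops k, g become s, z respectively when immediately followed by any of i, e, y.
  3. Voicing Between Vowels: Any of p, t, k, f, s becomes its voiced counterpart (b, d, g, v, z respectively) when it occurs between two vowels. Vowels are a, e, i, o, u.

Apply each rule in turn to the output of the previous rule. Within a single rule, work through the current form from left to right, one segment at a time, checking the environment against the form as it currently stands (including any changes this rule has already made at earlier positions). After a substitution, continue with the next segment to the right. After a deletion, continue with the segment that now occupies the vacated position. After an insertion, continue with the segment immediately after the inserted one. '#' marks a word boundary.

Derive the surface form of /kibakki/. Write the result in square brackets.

[sibakse]

1 Final Vowel Lowering: [kibakki] → [kibakke]
2 Velar Fronting: [kibakke] → [sibakse]
3 Voicing Between Vowels: no change — [sibakse]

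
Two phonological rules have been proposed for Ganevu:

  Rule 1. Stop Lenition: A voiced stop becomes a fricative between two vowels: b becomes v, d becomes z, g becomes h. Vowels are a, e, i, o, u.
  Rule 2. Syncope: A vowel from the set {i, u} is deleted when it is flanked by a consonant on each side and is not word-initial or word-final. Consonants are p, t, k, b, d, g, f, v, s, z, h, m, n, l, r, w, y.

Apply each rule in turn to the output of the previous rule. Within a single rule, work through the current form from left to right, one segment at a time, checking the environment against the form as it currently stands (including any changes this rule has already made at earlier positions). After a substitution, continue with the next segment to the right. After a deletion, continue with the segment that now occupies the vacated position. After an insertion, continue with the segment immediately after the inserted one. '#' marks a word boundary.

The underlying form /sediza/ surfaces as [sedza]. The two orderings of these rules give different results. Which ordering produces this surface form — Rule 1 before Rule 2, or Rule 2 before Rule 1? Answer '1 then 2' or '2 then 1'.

2 then 1

Order 1 then 2:
  1 Stop Lenition: [sediza] → [seziza]
  2 Syncope: [seziza] → [sezza]
  result: [sezza]
Order 2 then 1:
  2 Syncope: [sediza] → [sedza]
  1 Stop Lenition: no change — [sedza]
  result: [sedza]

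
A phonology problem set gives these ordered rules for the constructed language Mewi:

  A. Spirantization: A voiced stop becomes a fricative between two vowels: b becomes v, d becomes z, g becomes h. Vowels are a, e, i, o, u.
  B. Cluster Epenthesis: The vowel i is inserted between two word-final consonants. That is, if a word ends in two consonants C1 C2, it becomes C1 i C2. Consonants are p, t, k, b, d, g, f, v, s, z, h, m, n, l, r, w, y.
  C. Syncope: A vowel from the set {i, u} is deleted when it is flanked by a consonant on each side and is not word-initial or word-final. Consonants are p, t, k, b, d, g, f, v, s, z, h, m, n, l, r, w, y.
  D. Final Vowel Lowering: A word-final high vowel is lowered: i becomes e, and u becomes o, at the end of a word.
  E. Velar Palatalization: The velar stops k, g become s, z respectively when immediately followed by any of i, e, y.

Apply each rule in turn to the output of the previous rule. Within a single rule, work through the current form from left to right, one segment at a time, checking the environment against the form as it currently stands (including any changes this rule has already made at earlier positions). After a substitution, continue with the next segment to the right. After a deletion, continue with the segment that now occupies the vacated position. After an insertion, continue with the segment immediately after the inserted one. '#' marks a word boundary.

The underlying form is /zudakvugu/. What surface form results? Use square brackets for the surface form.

[zzakvho]

A Spirantization: [zudakvugu] → [zuzakvuhu]
B Cluster Epenthesis: no change — [zuzakvuhu]
C Syncope: [zuzakvuhu] → [zzakvhu]
D Final Vowel Lowering: [zzakvhu] → [zzakvho]
E Velar Palatalization: no change — [zzakvho]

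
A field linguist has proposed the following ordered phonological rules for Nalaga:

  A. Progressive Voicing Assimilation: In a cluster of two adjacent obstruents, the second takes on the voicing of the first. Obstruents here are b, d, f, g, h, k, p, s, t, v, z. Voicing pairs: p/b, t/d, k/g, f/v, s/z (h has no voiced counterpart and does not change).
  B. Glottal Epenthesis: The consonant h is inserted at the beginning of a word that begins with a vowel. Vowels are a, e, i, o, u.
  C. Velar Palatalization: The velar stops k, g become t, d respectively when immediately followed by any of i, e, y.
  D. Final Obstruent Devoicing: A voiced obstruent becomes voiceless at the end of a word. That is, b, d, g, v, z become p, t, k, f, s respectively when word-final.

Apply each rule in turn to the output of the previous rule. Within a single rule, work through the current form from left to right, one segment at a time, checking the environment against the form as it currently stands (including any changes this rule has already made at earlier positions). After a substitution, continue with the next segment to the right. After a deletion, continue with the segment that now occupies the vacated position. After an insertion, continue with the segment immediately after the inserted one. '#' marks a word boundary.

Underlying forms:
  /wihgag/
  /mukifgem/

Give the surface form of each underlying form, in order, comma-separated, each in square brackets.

[wihkak], [mutiftem]

/wihgag/:
  A Progressive Voicing Assimilation: [wihgag] → [wihkag]
  B Glottal Epenthesis: no change — [wihkag]
  C Velar Palatalization: no change — [wihkag]
  D Final Obstruent Devoicing: [wihkag] → [wihkak]
/mukifgem/:
  A Progressive Voicing Assimilation: [mukifgem] → [mukifkem]
  B Glottal Epenthesis: no change — [mukifkem]
  C Velar Palatalization: [mukifkem] → [mutiftem]
  D Final Obstruent Devoicing: no change — [mutiftem]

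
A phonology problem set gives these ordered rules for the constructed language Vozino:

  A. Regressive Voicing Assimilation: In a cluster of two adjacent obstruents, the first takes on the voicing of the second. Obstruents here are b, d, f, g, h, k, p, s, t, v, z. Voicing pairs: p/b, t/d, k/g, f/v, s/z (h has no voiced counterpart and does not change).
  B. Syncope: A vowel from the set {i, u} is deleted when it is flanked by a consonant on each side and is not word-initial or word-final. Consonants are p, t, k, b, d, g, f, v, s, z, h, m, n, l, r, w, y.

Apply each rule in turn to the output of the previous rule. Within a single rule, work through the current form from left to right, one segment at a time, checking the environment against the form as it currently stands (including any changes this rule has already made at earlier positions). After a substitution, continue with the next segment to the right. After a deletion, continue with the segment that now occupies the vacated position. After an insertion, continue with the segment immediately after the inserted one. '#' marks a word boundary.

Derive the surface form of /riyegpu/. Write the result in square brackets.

A Regressive Voicing Assimilation: [riyegpu] → [riyekpu]
B Syncope: [riyekpu] → [ryekpu]

[ryekpu]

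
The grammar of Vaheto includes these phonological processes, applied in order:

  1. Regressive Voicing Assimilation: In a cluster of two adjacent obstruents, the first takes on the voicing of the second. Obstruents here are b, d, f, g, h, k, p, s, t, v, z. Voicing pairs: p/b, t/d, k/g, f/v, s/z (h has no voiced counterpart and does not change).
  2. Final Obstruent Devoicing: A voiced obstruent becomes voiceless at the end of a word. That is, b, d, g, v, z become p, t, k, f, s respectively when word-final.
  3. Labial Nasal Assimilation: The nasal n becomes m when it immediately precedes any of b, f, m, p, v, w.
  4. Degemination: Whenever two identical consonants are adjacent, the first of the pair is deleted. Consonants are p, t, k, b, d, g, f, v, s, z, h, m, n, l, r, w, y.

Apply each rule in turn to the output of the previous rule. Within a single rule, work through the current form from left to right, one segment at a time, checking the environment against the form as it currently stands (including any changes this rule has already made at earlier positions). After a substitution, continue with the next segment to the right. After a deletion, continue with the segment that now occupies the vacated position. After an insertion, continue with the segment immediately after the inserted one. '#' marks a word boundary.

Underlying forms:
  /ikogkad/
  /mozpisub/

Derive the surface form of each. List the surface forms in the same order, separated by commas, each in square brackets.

/ikogkad/:
  1 Regressive Voicing Assimilation: [ikogkad] → [ikokkad]
  2 Final Obstruent Devoicing: [ikokkad] → [ikokkat]
  3 Labial Nasal Assimilation: no change — [ikokkat]
  4 Degemination: [ikokkat] → [ikokat]
/mozpisub/:
  1 Regressive Voicing Assimilation: [mozpisub] → [mospisub]
  2 Final Obstruent Devoicing: [mospisub] → [mospisup]
  3 Labial Nasal Assimilation: no change — [mospisup]
  4 Degemination: no change — [mospisup]

[ikokat], [mospisup]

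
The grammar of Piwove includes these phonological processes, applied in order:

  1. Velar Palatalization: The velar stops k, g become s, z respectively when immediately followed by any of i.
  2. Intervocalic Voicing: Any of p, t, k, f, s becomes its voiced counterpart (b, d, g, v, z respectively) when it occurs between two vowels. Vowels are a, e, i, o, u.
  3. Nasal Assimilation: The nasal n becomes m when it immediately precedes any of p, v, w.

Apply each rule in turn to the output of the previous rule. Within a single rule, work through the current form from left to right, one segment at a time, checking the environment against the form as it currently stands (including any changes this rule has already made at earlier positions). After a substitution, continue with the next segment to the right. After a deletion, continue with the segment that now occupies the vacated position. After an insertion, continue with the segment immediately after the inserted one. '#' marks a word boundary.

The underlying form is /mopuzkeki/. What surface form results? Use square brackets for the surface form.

[mobuzkezi]

1 Velar Palatalization: [mopuzkeki] → [mopuzkesi]
2 Intervocalic Voicing: [mopuzkesi] → [mobuzkezi]
3 Nasal Assimilation: no change — [mobuzkezi]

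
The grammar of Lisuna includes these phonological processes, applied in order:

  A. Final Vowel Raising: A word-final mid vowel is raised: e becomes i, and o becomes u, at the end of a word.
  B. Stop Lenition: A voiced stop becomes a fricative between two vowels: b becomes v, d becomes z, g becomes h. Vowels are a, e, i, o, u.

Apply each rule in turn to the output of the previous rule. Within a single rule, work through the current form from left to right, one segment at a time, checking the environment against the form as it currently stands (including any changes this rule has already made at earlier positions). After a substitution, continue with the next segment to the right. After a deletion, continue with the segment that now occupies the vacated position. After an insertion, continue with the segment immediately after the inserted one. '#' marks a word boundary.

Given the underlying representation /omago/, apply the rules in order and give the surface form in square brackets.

[omahu]

A Final Vowel Raising: [omago] → [omagu]
B Stop Lenition: [omagu] → [omahu]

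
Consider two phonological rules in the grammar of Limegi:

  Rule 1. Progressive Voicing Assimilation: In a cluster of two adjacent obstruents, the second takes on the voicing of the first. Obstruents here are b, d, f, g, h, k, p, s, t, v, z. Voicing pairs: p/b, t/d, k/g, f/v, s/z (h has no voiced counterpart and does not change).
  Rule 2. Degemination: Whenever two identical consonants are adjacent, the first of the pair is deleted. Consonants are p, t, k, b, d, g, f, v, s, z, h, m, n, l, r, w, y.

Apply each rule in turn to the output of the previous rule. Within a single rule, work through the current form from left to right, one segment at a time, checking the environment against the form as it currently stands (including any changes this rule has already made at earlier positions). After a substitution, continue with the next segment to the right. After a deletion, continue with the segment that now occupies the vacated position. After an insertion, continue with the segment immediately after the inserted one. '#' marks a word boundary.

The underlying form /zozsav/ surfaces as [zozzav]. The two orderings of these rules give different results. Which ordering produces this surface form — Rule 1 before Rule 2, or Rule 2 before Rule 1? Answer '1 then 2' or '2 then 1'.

Order 1 then 2:
  1 Progressive Voicing Assimilation: [zozsav] → [zozzav]
  2 Degemination: [zozzav] → [zozav]
  result: [zozav]
Order 2 then 1:
  2 Degemination: no change — [zozsav]
  1 Progressive Voicing Assimilation: [zozsav] → [zozzav]
  result: [zozzav]

2 then 1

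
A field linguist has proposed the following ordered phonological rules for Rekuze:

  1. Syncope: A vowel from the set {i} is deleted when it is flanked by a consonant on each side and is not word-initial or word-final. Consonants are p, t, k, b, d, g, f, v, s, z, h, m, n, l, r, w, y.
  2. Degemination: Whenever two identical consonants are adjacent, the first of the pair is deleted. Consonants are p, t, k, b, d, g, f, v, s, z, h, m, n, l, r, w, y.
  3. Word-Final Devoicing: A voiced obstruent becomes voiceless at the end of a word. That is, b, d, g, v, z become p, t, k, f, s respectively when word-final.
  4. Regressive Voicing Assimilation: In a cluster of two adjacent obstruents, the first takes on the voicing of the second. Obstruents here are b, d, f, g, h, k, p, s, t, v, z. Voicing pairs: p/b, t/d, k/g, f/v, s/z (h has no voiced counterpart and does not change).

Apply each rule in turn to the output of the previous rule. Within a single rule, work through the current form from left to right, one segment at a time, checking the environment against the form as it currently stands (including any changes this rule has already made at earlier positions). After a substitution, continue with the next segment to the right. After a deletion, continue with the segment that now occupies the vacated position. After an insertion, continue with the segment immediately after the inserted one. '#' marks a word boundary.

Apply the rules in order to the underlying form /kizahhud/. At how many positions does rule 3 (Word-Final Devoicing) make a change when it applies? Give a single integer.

1

1 Syncope: [kizahhud] → [kzahhud]
2 Degemination: [kzahhud] → [kzahud]
3 Word-Final Devoicing: [kzahud] → [kzahut]
4 Regressive Voicing Assimilation: [kzahut] → [gzahut]
Rule 3 changed 1 position(s).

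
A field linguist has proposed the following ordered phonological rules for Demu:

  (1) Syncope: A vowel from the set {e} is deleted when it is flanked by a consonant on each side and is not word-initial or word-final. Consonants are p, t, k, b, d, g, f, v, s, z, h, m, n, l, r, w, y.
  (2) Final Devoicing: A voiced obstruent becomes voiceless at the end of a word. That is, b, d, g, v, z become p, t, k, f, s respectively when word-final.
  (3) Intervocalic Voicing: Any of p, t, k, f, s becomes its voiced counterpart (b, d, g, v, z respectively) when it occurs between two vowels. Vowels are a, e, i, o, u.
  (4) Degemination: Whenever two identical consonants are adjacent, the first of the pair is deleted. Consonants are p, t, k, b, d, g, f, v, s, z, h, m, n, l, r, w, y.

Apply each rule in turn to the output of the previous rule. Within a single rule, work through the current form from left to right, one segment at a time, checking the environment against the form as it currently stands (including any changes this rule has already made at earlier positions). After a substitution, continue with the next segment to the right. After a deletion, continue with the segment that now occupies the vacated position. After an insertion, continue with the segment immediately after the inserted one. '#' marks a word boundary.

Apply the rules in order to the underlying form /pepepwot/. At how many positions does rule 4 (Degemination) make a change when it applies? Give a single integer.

2

(1) Syncope: [pepepwot] → [pppwot]
(2) Final Devoicing: no change — [pppwot]
(3) Intervocalic Voicing: no change — [pppwot]
(4) Degemination: [pppwot] → [pwot]
Rule 4 changed 2 position(s).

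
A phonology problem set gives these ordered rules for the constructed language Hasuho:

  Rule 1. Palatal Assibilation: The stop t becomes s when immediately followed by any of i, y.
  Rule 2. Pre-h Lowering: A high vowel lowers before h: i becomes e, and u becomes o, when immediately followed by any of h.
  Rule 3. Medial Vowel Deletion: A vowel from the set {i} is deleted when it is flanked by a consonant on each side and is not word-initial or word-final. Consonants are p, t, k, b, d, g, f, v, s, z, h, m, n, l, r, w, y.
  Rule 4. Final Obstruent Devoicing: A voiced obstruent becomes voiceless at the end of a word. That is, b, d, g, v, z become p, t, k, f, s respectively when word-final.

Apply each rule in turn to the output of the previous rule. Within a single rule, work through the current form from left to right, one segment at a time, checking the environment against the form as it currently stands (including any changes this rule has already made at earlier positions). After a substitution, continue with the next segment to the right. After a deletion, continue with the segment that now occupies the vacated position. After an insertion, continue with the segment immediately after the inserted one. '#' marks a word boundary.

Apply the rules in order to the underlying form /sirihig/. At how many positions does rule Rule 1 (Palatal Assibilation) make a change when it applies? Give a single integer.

Rule 1 Palatal Assibilation: no change — [sirihig]
Rule 2 Pre-h Lowering: [sirihig] → [sirehig]
Rule 3 Medial Vowel Deletion: [sirehig] → [srehg]
Rule 4 Final Obstruent Devoicing: [srehg] → [srehk]
Rule Rule 1 changed 0 position(s).

0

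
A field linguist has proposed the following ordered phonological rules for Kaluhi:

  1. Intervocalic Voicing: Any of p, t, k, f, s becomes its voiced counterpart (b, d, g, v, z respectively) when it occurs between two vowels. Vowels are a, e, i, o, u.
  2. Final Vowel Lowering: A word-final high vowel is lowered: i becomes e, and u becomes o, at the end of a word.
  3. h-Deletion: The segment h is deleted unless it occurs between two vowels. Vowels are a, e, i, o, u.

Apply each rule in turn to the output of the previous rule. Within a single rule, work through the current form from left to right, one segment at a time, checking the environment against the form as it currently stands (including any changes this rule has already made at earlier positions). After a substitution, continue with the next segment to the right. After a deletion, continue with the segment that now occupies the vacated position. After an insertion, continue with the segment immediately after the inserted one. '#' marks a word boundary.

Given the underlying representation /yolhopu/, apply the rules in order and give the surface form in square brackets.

1 Intervocalic Voicing: [yolhopu] → [yolhobu]
2 Final Vowel Lowering: [yolhobu] → [yolhobo]
3 h-Deletion: [yolhobo] → [yolobo]

[yolobo]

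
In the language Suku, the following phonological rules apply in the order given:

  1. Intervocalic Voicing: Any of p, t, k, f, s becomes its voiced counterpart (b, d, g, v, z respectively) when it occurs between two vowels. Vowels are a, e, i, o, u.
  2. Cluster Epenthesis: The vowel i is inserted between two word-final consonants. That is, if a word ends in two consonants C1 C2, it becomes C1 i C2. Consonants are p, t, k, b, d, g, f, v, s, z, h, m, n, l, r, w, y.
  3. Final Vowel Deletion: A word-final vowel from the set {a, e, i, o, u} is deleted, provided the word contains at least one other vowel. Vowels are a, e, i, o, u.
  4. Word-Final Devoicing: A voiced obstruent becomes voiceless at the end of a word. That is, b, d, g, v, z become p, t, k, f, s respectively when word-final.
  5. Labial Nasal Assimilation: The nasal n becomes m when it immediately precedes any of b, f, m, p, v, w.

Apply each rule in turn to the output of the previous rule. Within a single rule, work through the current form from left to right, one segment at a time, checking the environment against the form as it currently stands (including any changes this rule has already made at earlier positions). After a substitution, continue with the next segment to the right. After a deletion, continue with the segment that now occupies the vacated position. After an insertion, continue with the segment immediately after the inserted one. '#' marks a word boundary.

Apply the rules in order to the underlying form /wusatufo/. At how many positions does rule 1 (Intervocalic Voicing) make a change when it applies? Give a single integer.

3

1 Intervocalic Voicing: [wusatufo] → [wuzaduvo]
2 Cluster Epenthesis: no change — [wuzaduvo]
3 Final Vowel Deletion: [wuzaduvo] → [wuzaduv]
4 Word-Final Devoicing: [wuzaduv] → [wuzaduf]
5 Labial Nasal Assimilation: no change — [wuzaduf]
Rule 1 changed 3 position(s).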